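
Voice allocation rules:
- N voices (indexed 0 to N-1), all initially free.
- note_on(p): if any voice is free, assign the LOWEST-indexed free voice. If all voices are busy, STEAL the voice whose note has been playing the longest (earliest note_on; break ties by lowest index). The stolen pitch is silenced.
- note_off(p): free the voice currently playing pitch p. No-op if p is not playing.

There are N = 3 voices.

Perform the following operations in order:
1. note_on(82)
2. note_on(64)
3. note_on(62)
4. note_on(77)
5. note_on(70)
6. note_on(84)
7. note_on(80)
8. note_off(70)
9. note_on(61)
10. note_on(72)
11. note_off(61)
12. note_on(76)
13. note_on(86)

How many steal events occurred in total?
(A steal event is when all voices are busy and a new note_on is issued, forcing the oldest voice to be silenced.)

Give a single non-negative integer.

Op 1: note_on(82): voice 0 is free -> assigned | voices=[82 - -]
Op 2: note_on(64): voice 1 is free -> assigned | voices=[82 64 -]
Op 3: note_on(62): voice 2 is free -> assigned | voices=[82 64 62]
Op 4: note_on(77): all voices busy, STEAL voice 0 (pitch 82, oldest) -> assign | voices=[77 64 62]
Op 5: note_on(70): all voices busy, STEAL voice 1 (pitch 64, oldest) -> assign | voices=[77 70 62]
Op 6: note_on(84): all voices busy, STEAL voice 2 (pitch 62, oldest) -> assign | voices=[77 70 84]
Op 7: note_on(80): all voices busy, STEAL voice 0 (pitch 77, oldest) -> assign | voices=[80 70 84]
Op 8: note_off(70): free voice 1 | voices=[80 - 84]
Op 9: note_on(61): voice 1 is free -> assigned | voices=[80 61 84]
Op 10: note_on(72): all voices busy, STEAL voice 2 (pitch 84, oldest) -> assign | voices=[80 61 72]
Op 11: note_off(61): free voice 1 | voices=[80 - 72]
Op 12: note_on(76): voice 1 is free -> assigned | voices=[80 76 72]
Op 13: note_on(86): all voices busy, STEAL voice 0 (pitch 80, oldest) -> assign | voices=[86 76 72]

Answer: 6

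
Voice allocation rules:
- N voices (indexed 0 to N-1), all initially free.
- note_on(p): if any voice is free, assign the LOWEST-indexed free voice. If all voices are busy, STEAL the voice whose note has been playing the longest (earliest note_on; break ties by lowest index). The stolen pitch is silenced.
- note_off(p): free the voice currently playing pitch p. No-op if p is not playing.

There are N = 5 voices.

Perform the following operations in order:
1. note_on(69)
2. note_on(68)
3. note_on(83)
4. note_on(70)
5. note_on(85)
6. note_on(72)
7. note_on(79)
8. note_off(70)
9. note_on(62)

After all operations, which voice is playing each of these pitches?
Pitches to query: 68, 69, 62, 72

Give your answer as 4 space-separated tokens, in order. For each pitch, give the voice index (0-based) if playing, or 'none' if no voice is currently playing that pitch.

Answer: none none 3 0

Derivation:
Op 1: note_on(69): voice 0 is free -> assigned | voices=[69 - - - -]
Op 2: note_on(68): voice 1 is free -> assigned | voices=[69 68 - - -]
Op 3: note_on(83): voice 2 is free -> assigned | voices=[69 68 83 - -]
Op 4: note_on(70): voice 3 is free -> assigned | voices=[69 68 83 70 -]
Op 5: note_on(85): voice 4 is free -> assigned | voices=[69 68 83 70 85]
Op 6: note_on(72): all voices busy, STEAL voice 0 (pitch 69, oldest) -> assign | voices=[72 68 83 70 85]
Op 7: note_on(79): all voices busy, STEAL voice 1 (pitch 68, oldest) -> assign | voices=[72 79 83 70 85]
Op 8: note_off(70): free voice 3 | voices=[72 79 83 - 85]
Op 9: note_on(62): voice 3 is free -> assigned | voices=[72 79 83 62 85]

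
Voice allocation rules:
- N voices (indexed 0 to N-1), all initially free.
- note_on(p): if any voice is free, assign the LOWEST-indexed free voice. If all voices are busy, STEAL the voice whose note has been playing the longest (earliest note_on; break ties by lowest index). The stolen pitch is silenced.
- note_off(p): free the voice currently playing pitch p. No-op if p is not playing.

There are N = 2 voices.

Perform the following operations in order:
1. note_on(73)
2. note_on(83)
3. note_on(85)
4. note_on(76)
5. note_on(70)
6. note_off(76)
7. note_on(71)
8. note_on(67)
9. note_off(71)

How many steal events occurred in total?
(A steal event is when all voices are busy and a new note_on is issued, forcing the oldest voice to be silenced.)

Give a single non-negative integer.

Op 1: note_on(73): voice 0 is free -> assigned | voices=[73 -]
Op 2: note_on(83): voice 1 is free -> assigned | voices=[73 83]
Op 3: note_on(85): all voices busy, STEAL voice 0 (pitch 73, oldest) -> assign | voices=[85 83]
Op 4: note_on(76): all voices busy, STEAL voice 1 (pitch 83, oldest) -> assign | voices=[85 76]
Op 5: note_on(70): all voices busy, STEAL voice 0 (pitch 85, oldest) -> assign | voices=[70 76]
Op 6: note_off(76): free voice 1 | voices=[70 -]
Op 7: note_on(71): voice 1 is free -> assigned | voices=[70 71]
Op 8: note_on(67): all voices busy, STEAL voice 0 (pitch 70, oldest) -> assign | voices=[67 71]
Op 9: note_off(71): free voice 1 | voices=[67 -]

Answer: 4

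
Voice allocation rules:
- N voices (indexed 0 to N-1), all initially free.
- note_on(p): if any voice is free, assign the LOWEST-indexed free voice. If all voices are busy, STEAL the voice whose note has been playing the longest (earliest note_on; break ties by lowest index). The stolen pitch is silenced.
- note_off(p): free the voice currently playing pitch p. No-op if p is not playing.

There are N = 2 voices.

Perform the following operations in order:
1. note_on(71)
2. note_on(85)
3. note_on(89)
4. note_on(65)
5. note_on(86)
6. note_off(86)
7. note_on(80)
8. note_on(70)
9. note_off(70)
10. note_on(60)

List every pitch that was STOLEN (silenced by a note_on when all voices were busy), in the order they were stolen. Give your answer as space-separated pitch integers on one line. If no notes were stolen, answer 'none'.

Op 1: note_on(71): voice 0 is free -> assigned | voices=[71 -]
Op 2: note_on(85): voice 1 is free -> assigned | voices=[71 85]
Op 3: note_on(89): all voices busy, STEAL voice 0 (pitch 71, oldest) -> assign | voices=[89 85]
Op 4: note_on(65): all voices busy, STEAL voice 1 (pitch 85, oldest) -> assign | voices=[89 65]
Op 5: note_on(86): all voices busy, STEAL voice 0 (pitch 89, oldest) -> assign | voices=[86 65]
Op 6: note_off(86): free voice 0 | voices=[- 65]
Op 7: note_on(80): voice 0 is free -> assigned | voices=[80 65]
Op 8: note_on(70): all voices busy, STEAL voice 1 (pitch 65, oldest) -> assign | voices=[80 70]
Op 9: note_off(70): free voice 1 | voices=[80 -]
Op 10: note_on(60): voice 1 is free -> assigned | voices=[80 60]

Answer: 71 85 89 65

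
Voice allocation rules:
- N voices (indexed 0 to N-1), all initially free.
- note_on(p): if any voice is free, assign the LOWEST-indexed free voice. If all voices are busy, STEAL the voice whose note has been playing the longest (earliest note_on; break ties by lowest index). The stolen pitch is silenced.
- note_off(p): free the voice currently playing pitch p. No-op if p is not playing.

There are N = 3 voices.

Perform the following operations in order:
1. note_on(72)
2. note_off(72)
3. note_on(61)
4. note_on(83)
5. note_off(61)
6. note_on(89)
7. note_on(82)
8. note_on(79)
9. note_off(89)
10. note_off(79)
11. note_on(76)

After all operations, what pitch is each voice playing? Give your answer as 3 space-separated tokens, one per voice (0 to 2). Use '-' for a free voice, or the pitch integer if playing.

Answer: 76 - 82

Derivation:
Op 1: note_on(72): voice 0 is free -> assigned | voices=[72 - -]
Op 2: note_off(72): free voice 0 | voices=[- - -]
Op 3: note_on(61): voice 0 is free -> assigned | voices=[61 - -]
Op 4: note_on(83): voice 1 is free -> assigned | voices=[61 83 -]
Op 5: note_off(61): free voice 0 | voices=[- 83 -]
Op 6: note_on(89): voice 0 is free -> assigned | voices=[89 83 -]
Op 7: note_on(82): voice 2 is free -> assigned | voices=[89 83 82]
Op 8: note_on(79): all voices busy, STEAL voice 1 (pitch 83, oldest) -> assign | voices=[89 79 82]
Op 9: note_off(89): free voice 0 | voices=[- 79 82]
Op 10: note_off(79): free voice 1 | voices=[- - 82]
Op 11: note_on(76): voice 0 is free -> assigned | voices=[76 - 82]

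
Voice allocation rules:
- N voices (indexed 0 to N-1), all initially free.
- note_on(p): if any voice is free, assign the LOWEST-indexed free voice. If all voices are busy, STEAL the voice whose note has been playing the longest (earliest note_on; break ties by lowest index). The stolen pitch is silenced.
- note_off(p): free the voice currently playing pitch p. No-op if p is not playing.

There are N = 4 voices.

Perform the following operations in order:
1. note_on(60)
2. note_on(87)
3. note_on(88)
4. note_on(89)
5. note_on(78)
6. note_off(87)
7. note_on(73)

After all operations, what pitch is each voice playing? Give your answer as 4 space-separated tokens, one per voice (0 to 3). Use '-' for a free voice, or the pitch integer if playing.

Op 1: note_on(60): voice 0 is free -> assigned | voices=[60 - - -]
Op 2: note_on(87): voice 1 is free -> assigned | voices=[60 87 - -]
Op 3: note_on(88): voice 2 is free -> assigned | voices=[60 87 88 -]
Op 4: note_on(89): voice 3 is free -> assigned | voices=[60 87 88 89]
Op 5: note_on(78): all voices busy, STEAL voice 0 (pitch 60, oldest) -> assign | voices=[78 87 88 89]
Op 6: note_off(87): free voice 1 | voices=[78 - 88 89]
Op 7: note_on(73): voice 1 is free -> assigned | voices=[78 73 88 89]

Answer: 78 73 88 89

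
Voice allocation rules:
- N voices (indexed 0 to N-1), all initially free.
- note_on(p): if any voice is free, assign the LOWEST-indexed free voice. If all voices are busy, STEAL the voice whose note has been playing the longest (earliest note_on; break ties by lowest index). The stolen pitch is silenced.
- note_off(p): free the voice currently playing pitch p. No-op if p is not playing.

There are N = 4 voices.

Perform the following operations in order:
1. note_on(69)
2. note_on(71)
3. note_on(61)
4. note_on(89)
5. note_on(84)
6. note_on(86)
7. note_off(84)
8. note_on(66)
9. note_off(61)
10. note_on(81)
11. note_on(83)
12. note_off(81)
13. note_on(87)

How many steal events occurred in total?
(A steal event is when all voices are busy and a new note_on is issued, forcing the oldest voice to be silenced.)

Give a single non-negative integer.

Op 1: note_on(69): voice 0 is free -> assigned | voices=[69 - - -]
Op 2: note_on(71): voice 1 is free -> assigned | voices=[69 71 - -]
Op 3: note_on(61): voice 2 is free -> assigned | voices=[69 71 61 -]
Op 4: note_on(89): voice 3 is free -> assigned | voices=[69 71 61 89]
Op 5: note_on(84): all voices busy, STEAL voice 0 (pitch 69, oldest) -> assign | voices=[84 71 61 89]
Op 6: note_on(86): all voices busy, STEAL voice 1 (pitch 71, oldest) -> assign | voices=[84 86 61 89]
Op 7: note_off(84): free voice 0 | voices=[- 86 61 89]
Op 8: note_on(66): voice 0 is free -> assigned | voices=[66 86 61 89]
Op 9: note_off(61): free voice 2 | voices=[66 86 - 89]
Op 10: note_on(81): voice 2 is free -> assigned | voices=[66 86 81 89]
Op 11: note_on(83): all voices busy, STEAL voice 3 (pitch 89, oldest) -> assign | voices=[66 86 81 83]
Op 12: note_off(81): free voice 2 | voices=[66 86 - 83]
Op 13: note_on(87): voice 2 is free -> assigned | voices=[66 86 87 83]

Answer: 3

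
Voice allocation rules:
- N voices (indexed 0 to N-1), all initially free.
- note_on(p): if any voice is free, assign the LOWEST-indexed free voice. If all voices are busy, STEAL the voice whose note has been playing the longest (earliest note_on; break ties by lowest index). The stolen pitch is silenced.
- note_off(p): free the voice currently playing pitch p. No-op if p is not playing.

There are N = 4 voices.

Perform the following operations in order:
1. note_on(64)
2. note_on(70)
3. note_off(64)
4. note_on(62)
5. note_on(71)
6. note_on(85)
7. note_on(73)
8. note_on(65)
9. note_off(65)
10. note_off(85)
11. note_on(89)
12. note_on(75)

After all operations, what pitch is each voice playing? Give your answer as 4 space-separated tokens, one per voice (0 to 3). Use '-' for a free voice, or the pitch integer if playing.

Answer: 89 73 71 75

Derivation:
Op 1: note_on(64): voice 0 is free -> assigned | voices=[64 - - -]
Op 2: note_on(70): voice 1 is free -> assigned | voices=[64 70 - -]
Op 3: note_off(64): free voice 0 | voices=[- 70 - -]
Op 4: note_on(62): voice 0 is free -> assigned | voices=[62 70 - -]
Op 5: note_on(71): voice 2 is free -> assigned | voices=[62 70 71 -]
Op 6: note_on(85): voice 3 is free -> assigned | voices=[62 70 71 85]
Op 7: note_on(73): all voices busy, STEAL voice 1 (pitch 70, oldest) -> assign | voices=[62 73 71 85]
Op 8: note_on(65): all voices busy, STEAL voice 0 (pitch 62, oldest) -> assign | voices=[65 73 71 85]
Op 9: note_off(65): free voice 0 | voices=[- 73 71 85]
Op 10: note_off(85): free voice 3 | voices=[- 73 71 -]
Op 11: note_on(89): voice 0 is free -> assigned | voices=[89 73 71 -]
Op 12: note_on(75): voice 3 is free -> assigned | voices=[89 73 71 75]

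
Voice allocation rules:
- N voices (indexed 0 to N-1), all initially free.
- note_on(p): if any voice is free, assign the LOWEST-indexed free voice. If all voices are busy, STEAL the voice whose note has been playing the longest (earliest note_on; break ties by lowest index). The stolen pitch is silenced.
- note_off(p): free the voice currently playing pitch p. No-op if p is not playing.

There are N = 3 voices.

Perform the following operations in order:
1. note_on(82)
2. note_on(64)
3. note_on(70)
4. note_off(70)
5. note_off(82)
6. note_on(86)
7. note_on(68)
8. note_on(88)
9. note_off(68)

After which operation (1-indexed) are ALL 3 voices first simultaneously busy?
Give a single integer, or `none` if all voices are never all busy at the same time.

Answer: 3

Derivation:
Op 1: note_on(82): voice 0 is free -> assigned | voices=[82 - -]
Op 2: note_on(64): voice 1 is free -> assigned | voices=[82 64 -]
Op 3: note_on(70): voice 2 is free -> assigned | voices=[82 64 70]
Op 4: note_off(70): free voice 2 | voices=[82 64 -]
Op 5: note_off(82): free voice 0 | voices=[- 64 -]
Op 6: note_on(86): voice 0 is free -> assigned | voices=[86 64 -]
Op 7: note_on(68): voice 2 is free -> assigned | voices=[86 64 68]
Op 8: note_on(88): all voices busy, STEAL voice 1 (pitch 64, oldest) -> assign | voices=[86 88 68]
Op 9: note_off(68): free voice 2 | voices=[86 88 -]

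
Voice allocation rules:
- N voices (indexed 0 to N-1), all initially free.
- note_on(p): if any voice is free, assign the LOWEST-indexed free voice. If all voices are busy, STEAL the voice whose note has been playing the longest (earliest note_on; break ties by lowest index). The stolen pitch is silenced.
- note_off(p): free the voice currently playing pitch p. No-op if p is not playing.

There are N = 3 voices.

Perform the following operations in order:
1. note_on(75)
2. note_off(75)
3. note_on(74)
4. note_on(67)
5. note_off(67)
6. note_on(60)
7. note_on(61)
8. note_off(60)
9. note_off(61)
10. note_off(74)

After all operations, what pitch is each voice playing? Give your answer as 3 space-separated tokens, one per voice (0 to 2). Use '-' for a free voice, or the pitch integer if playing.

Answer: - - -

Derivation:
Op 1: note_on(75): voice 0 is free -> assigned | voices=[75 - -]
Op 2: note_off(75): free voice 0 | voices=[- - -]
Op 3: note_on(74): voice 0 is free -> assigned | voices=[74 - -]
Op 4: note_on(67): voice 1 is free -> assigned | voices=[74 67 -]
Op 5: note_off(67): free voice 1 | voices=[74 - -]
Op 6: note_on(60): voice 1 is free -> assigned | voices=[74 60 -]
Op 7: note_on(61): voice 2 is free -> assigned | voices=[74 60 61]
Op 8: note_off(60): free voice 1 | voices=[74 - 61]
Op 9: note_off(61): free voice 2 | voices=[74 - -]
Op 10: note_off(74): free voice 0 | voices=[- - -]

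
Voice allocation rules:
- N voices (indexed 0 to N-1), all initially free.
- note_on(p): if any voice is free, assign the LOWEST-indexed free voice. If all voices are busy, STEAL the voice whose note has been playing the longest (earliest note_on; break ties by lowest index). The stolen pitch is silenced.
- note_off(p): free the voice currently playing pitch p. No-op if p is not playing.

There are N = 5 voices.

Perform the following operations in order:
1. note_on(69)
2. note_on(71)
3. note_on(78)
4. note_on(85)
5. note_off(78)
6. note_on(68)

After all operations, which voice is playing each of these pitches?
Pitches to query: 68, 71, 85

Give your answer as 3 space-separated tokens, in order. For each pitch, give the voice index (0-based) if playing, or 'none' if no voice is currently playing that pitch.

Op 1: note_on(69): voice 0 is free -> assigned | voices=[69 - - - -]
Op 2: note_on(71): voice 1 is free -> assigned | voices=[69 71 - - -]
Op 3: note_on(78): voice 2 is free -> assigned | voices=[69 71 78 - -]
Op 4: note_on(85): voice 3 is free -> assigned | voices=[69 71 78 85 -]
Op 5: note_off(78): free voice 2 | voices=[69 71 - 85 -]
Op 6: note_on(68): voice 2 is free -> assigned | voices=[69 71 68 85 -]

Answer: 2 1 3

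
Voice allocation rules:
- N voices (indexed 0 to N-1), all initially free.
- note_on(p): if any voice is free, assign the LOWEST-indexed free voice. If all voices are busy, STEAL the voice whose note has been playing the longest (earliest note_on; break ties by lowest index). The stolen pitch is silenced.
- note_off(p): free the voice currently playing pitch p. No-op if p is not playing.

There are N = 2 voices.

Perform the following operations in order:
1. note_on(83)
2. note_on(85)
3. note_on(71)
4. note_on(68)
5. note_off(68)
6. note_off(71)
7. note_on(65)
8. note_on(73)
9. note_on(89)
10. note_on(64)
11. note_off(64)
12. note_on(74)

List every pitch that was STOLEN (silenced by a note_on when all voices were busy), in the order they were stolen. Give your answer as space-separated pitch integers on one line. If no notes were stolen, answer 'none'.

Answer: 83 85 65 73

Derivation:
Op 1: note_on(83): voice 0 is free -> assigned | voices=[83 -]
Op 2: note_on(85): voice 1 is free -> assigned | voices=[83 85]
Op 3: note_on(71): all voices busy, STEAL voice 0 (pitch 83, oldest) -> assign | voices=[71 85]
Op 4: note_on(68): all voices busy, STEAL voice 1 (pitch 85, oldest) -> assign | voices=[71 68]
Op 5: note_off(68): free voice 1 | voices=[71 -]
Op 6: note_off(71): free voice 0 | voices=[- -]
Op 7: note_on(65): voice 0 is free -> assigned | voices=[65 -]
Op 8: note_on(73): voice 1 is free -> assigned | voices=[65 73]
Op 9: note_on(89): all voices busy, STEAL voice 0 (pitch 65, oldest) -> assign | voices=[89 73]
Op 10: note_on(64): all voices busy, STEAL voice 1 (pitch 73, oldest) -> assign | voices=[89 64]
Op 11: note_off(64): free voice 1 | voices=[89 -]
Op 12: note_on(74): voice 1 is free -> assigned | voices=[89 74]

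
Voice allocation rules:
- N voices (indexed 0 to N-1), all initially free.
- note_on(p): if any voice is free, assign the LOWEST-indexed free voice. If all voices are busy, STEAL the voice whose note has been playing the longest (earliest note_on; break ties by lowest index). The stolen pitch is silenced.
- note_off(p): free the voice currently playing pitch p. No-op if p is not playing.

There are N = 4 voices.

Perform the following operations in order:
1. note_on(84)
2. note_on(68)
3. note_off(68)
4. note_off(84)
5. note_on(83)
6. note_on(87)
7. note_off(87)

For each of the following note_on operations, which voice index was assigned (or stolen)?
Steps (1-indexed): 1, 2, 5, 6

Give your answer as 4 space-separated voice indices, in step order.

Op 1: note_on(84): voice 0 is free -> assigned | voices=[84 - - -]
Op 2: note_on(68): voice 1 is free -> assigned | voices=[84 68 - -]
Op 3: note_off(68): free voice 1 | voices=[84 - - -]
Op 4: note_off(84): free voice 0 | voices=[- - - -]
Op 5: note_on(83): voice 0 is free -> assigned | voices=[83 - - -]
Op 6: note_on(87): voice 1 is free -> assigned | voices=[83 87 - -]
Op 7: note_off(87): free voice 1 | voices=[83 - - -]

Answer: 0 1 0 1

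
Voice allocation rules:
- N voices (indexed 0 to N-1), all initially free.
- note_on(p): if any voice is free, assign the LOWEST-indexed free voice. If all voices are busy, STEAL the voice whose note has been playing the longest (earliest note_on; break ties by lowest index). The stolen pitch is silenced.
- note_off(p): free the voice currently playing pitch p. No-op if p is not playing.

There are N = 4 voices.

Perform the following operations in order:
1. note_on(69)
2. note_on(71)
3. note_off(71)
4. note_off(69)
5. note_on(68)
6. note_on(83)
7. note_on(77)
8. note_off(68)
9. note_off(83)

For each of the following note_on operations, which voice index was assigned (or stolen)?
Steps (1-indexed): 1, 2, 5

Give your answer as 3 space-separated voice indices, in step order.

Answer: 0 1 0

Derivation:
Op 1: note_on(69): voice 0 is free -> assigned | voices=[69 - - -]
Op 2: note_on(71): voice 1 is free -> assigned | voices=[69 71 - -]
Op 3: note_off(71): free voice 1 | voices=[69 - - -]
Op 4: note_off(69): free voice 0 | voices=[- - - -]
Op 5: note_on(68): voice 0 is free -> assigned | voices=[68 - - -]
Op 6: note_on(83): voice 1 is free -> assigned | voices=[68 83 - -]
Op 7: note_on(77): voice 2 is free -> assigned | voices=[68 83 77 -]
Op 8: note_off(68): free voice 0 | voices=[- 83 77 -]
Op 9: note_off(83): free voice 1 | voices=[- - 77 -]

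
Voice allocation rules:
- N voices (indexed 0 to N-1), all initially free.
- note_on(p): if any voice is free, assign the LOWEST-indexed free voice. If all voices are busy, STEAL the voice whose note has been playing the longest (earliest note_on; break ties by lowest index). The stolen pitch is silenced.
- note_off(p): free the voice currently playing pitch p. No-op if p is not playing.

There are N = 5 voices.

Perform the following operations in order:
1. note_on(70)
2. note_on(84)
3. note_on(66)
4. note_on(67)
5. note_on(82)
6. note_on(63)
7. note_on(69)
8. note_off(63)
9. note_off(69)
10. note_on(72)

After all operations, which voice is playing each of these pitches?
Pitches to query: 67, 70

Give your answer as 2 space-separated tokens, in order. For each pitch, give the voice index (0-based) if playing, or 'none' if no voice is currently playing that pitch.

Answer: 3 none

Derivation:
Op 1: note_on(70): voice 0 is free -> assigned | voices=[70 - - - -]
Op 2: note_on(84): voice 1 is free -> assigned | voices=[70 84 - - -]
Op 3: note_on(66): voice 2 is free -> assigned | voices=[70 84 66 - -]
Op 4: note_on(67): voice 3 is free -> assigned | voices=[70 84 66 67 -]
Op 5: note_on(82): voice 4 is free -> assigned | voices=[70 84 66 67 82]
Op 6: note_on(63): all voices busy, STEAL voice 0 (pitch 70, oldest) -> assign | voices=[63 84 66 67 82]
Op 7: note_on(69): all voices busy, STEAL voice 1 (pitch 84, oldest) -> assign | voices=[63 69 66 67 82]
Op 8: note_off(63): free voice 0 | voices=[- 69 66 67 82]
Op 9: note_off(69): free voice 1 | voices=[- - 66 67 82]
Op 10: note_on(72): voice 0 is free -> assigned | voices=[72 - 66 67 82]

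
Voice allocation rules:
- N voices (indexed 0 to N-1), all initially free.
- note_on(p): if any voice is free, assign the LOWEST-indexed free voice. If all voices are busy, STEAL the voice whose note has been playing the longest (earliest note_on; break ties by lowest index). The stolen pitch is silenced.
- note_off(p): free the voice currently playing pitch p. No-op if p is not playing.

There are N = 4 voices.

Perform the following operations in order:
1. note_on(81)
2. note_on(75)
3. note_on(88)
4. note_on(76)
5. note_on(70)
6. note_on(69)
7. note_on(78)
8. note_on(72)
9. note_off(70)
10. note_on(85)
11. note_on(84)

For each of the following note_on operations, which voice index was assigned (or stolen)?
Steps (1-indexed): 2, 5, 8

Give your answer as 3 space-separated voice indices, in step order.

Answer: 1 0 3

Derivation:
Op 1: note_on(81): voice 0 is free -> assigned | voices=[81 - - -]
Op 2: note_on(75): voice 1 is free -> assigned | voices=[81 75 - -]
Op 3: note_on(88): voice 2 is free -> assigned | voices=[81 75 88 -]
Op 4: note_on(76): voice 3 is free -> assigned | voices=[81 75 88 76]
Op 5: note_on(70): all voices busy, STEAL voice 0 (pitch 81, oldest) -> assign | voices=[70 75 88 76]
Op 6: note_on(69): all voices busy, STEAL voice 1 (pitch 75, oldest) -> assign | voices=[70 69 88 76]
Op 7: note_on(78): all voices busy, STEAL voice 2 (pitch 88, oldest) -> assign | voices=[70 69 78 76]
Op 8: note_on(72): all voices busy, STEAL voice 3 (pitch 76, oldest) -> assign | voices=[70 69 78 72]
Op 9: note_off(70): free voice 0 | voices=[- 69 78 72]
Op 10: note_on(85): voice 0 is free -> assigned | voices=[85 69 78 72]
Op 11: note_on(84): all voices busy, STEAL voice 1 (pitch 69, oldest) -> assign | voices=[85 84 78 72]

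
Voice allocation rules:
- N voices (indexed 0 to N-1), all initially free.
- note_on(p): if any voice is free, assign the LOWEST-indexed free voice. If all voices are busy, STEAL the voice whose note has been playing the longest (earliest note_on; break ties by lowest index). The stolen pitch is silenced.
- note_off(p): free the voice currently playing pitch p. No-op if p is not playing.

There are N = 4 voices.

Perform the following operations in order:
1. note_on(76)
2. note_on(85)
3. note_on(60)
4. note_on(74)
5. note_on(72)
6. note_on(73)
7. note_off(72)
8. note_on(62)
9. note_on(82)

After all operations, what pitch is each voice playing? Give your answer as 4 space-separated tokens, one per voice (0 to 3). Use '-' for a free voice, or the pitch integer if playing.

Op 1: note_on(76): voice 0 is free -> assigned | voices=[76 - - -]
Op 2: note_on(85): voice 1 is free -> assigned | voices=[76 85 - -]
Op 3: note_on(60): voice 2 is free -> assigned | voices=[76 85 60 -]
Op 4: note_on(74): voice 3 is free -> assigned | voices=[76 85 60 74]
Op 5: note_on(72): all voices busy, STEAL voice 0 (pitch 76, oldest) -> assign | voices=[72 85 60 74]
Op 6: note_on(73): all voices busy, STEAL voice 1 (pitch 85, oldest) -> assign | voices=[72 73 60 74]
Op 7: note_off(72): free voice 0 | voices=[- 73 60 74]
Op 8: note_on(62): voice 0 is free -> assigned | voices=[62 73 60 74]
Op 9: note_on(82): all voices busy, STEAL voice 2 (pitch 60, oldest) -> assign | voices=[62 73 82 74]

Answer: 62 73 82 74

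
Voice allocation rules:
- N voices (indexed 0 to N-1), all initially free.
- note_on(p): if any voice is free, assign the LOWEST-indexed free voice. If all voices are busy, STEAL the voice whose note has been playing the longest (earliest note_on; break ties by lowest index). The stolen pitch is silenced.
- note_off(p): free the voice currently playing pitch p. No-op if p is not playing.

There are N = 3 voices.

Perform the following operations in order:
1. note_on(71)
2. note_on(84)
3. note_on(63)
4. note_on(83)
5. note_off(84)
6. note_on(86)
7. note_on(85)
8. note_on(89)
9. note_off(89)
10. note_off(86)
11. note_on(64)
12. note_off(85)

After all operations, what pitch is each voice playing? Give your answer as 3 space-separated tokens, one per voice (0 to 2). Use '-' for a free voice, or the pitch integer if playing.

Op 1: note_on(71): voice 0 is free -> assigned | voices=[71 - -]
Op 2: note_on(84): voice 1 is free -> assigned | voices=[71 84 -]
Op 3: note_on(63): voice 2 is free -> assigned | voices=[71 84 63]
Op 4: note_on(83): all voices busy, STEAL voice 0 (pitch 71, oldest) -> assign | voices=[83 84 63]
Op 5: note_off(84): free voice 1 | voices=[83 - 63]
Op 6: note_on(86): voice 1 is free -> assigned | voices=[83 86 63]
Op 7: note_on(85): all voices busy, STEAL voice 2 (pitch 63, oldest) -> assign | voices=[83 86 85]
Op 8: note_on(89): all voices busy, STEAL voice 0 (pitch 83, oldest) -> assign | voices=[89 86 85]
Op 9: note_off(89): free voice 0 | voices=[- 86 85]
Op 10: note_off(86): free voice 1 | voices=[- - 85]
Op 11: note_on(64): voice 0 is free -> assigned | voices=[64 - 85]
Op 12: note_off(85): free voice 2 | voices=[64 - -]

Answer: 64 - -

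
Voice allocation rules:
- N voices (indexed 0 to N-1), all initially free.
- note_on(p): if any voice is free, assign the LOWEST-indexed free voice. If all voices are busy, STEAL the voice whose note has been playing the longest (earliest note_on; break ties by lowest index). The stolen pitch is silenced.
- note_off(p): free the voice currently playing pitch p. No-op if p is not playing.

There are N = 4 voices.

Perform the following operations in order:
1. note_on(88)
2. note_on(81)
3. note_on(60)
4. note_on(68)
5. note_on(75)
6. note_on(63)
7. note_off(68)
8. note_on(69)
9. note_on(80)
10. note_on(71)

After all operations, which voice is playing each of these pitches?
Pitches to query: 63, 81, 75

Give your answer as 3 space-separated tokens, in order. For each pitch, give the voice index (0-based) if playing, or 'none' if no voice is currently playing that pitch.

Op 1: note_on(88): voice 0 is free -> assigned | voices=[88 - - -]
Op 2: note_on(81): voice 1 is free -> assigned | voices=[88 81 - -]
Op 3: note_on(60): voice 2 is free -> assigned | voices=[88 81 60 -]
Op 4: note_on(68): voice 3 is free -> assigned | voices=[88 81 60 68]
Op 5: note_on(75): all voices busy, STEAL voice 0 (pitch 88, oldest) -> assign | voices=[75 81 60 68]
Op 6: note_on(63): all voices busy, STEAL voice 1 (pitch 81, oldest) -> assign | voices=[75 63 60 68]
Op 7: note_off(68): free voice 3 | voices=[75 63 60 -]
Op 8: note_on(69): voice 3 is free -> assigned | voices=[75 63 60 69]
Op 9: note_on(80): all voices busy, STEAL voice 2 (pitch 60, oldest) -> assign | voices=[75 63 80 69]
Op 10: note_on(71): all voices busy, STEAL voice 0 (pitch 75, oldest) -> assign | voices=[71 63 80 69]

Answer: 1 none none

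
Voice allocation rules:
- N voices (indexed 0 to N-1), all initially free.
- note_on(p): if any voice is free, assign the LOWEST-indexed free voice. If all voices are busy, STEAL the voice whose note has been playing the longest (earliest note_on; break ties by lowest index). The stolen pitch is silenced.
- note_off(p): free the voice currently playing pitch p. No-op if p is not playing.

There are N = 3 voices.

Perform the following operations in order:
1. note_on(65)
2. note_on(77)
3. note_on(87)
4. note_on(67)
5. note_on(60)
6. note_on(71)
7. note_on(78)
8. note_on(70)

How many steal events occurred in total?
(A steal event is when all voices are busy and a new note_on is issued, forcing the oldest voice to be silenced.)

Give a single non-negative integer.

Op 1: note_on(65): voice 0 is free -> assigned | voices=[65 - -]
Op 2: note_on(77): voice 1 is free -> assigned | voices=[65 77 -]
Op 3: note_on(87): voice 2 is free -> assigned | voices=[65 77 87]
Op 4: note_on(67): all voices busy, STEAL voice 0 (pitch 65, oldest) -> assign | voices=[67 77 87]
Op 5: note_on(60): all voices busy, STEAL voice 1 (pitch 77, oldest) -> assign | voices=[67 60 87]
Op 6: note_on(71): all voices busy, STEAL voice 2 (pitch 87, oldest) -> assign | voices=[67 60 71]
Op 7: note_on(78): all voices busy, STEAL voice 0 (pitch 67, oldest) -> assign | voices=[78 60 71]
Op 8: note_on(70): all voices busy, STEAL voice 1 (pitch 60, oldest) -> assign | voices=[78 70 71]

Answer: 5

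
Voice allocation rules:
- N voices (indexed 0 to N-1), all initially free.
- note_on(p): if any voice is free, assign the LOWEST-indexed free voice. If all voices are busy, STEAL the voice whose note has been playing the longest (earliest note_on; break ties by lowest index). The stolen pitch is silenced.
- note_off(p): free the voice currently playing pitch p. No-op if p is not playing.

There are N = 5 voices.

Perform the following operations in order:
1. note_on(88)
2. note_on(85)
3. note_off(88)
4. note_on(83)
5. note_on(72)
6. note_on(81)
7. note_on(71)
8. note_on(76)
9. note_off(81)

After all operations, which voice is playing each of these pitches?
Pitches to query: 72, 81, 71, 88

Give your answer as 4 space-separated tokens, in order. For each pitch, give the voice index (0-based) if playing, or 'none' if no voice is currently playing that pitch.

Answer: 2 none 4 none

Derivation:
Op 1: note_on(88): voice 0 is free -> assigned | voices=[88 - - - -]
Op 2: note_on(85): voice 1 is free -> assigned | voices=[88 85 - - -]
Op 3: note_off(88): free voice 0 | voices=[- 85 - - -]
Op 4: note_on(83): voice 0 is free -> assigned | voices=[83 85 - - -]
Op 5: note_on(72): voice 2 is free -> assigned | voices=[83 85 72 - -]
Op 6: note_on(81): voice 3 is free -> assigned | voices=[83 85 72 81 -]
Op 7: note_on(71): voice 4 is free -> assigned | voices=[83 85 72 81 71]
Op 8: note_on(76): all voices busy, STEAL voice 1 (pitch 85, oldest) -> assign | voices=[83 76 72 81 71]
Op 9: note_off(81): free voice 3 | voices=[83 76 72 - 71]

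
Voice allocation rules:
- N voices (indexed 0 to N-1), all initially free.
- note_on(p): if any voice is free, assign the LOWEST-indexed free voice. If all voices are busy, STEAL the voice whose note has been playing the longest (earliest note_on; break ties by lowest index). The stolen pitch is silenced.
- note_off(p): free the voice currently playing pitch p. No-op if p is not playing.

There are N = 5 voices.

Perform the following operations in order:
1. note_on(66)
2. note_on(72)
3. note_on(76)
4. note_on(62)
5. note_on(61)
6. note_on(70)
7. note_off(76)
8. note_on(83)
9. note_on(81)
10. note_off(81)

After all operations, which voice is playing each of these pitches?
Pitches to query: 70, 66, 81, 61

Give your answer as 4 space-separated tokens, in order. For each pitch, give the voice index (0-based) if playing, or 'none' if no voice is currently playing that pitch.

Op 1: note_on(66): voice 0 is free -> assigned | voices=[66 - - - -]
Op 2: note_on(72): voice 1 is free -> assigned | voices=[66 72 - - -]
Op 3: note_on(76): voice 2 is free -> assigned | voices=[66 72 76 - -]
Op 4: note_on(62): voice 3 is free -> assigned | voices=[66 72 76 62 -]
Op 5: note_on(61): voice 4 is free -> assigned | voices=[66 72 76 62 61]
Op 6: note_on(70): all voices busy, STEAL voice 0 (pitch 66, oldest) -> assign | voices=[70 72 76 62 61]
Op 7: note_off(76): free voice 2 | voices=[70 72 - 62 61]
Op 8: note_on(83): voice 2 is free -> assigned | voices=[70 72 83 62 61]
Op 9: note_on(81): all voices busy, STEAL voice 1 (pitch 72, oldest) -> assign | voices=[70 81 83 62 61]
Op 10: note_off(81): free voice 1 | voices=[70 - 83 62 61]

Answer: 0 none none 4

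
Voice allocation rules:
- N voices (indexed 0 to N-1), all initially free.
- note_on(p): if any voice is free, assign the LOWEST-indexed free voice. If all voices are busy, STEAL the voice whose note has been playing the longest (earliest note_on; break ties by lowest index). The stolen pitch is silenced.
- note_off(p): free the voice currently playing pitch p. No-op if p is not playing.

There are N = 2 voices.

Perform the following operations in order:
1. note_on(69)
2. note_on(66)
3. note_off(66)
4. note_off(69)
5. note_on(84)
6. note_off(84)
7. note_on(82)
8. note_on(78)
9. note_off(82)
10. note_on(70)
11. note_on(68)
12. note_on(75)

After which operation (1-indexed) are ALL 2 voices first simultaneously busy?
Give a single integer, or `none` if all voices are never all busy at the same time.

Answer: 2

Derivation:
Op 1: note_on(69): voice 0 is free -> assigned | voices=[69 -]
Op 2: note_on(66): voice 1 is free -> assigned | voices=[69 66]
Op 3: note_off(66): free voice 1 | voices=[69 -]
Op 4: note_off(69): free voice 0 | voices=[- -]
Op 5: note_on(84): voice 0 is free -> assigned | voices=[84 -]
Op 6: note_off(84): free voice 0 | voices=[- -]
Op 7: note_on(82): voice 0 is free -> assigned | voices=[82 -]
Op 8: note_on(78): voice 1 is free -> assigned | voices=[82 78]
Op 9: note_off(82): free voice 0 | voices=[- 78]
Op 10: note_on(70): voice 0 is free -> assigned | voices=[70 78]
Op 11: note_on(68): all voices busy, STEAL voice 1 (pitch 78, oldest) -> assign | voices=[70 68]
Op 12: note_on(75): all voices busy, STEAL voice 0 (pitch 70, oldest) -> assign | voices=[75 68]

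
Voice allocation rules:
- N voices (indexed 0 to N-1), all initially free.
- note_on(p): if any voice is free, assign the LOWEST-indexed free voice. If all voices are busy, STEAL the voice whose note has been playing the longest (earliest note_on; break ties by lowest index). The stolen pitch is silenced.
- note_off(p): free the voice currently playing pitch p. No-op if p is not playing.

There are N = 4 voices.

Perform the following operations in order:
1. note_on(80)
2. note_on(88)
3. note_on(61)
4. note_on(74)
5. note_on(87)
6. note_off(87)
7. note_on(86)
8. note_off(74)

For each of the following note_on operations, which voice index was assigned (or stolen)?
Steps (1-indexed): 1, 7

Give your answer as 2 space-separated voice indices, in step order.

Answer: 0 0

Derivation:
Op 1: note_on(80): voice 0 is free -> assigned | voices=[80 - - -]
Op 2: note_on(88): voice 1 is free -> assigned | voices=[80 88 - -]
Op 3: note_on(61): voice 2 is free -> assigned | voices=[80 88 61 -]
Op 4: note_on(74): voice 3 is free -> assigned | voices=[80 88 61 74]
Op 5: note_on(87): all voices busy, STEAL voice 0 (pitch 80, oldest) -> assign | voices=[87 88 61 74]
Op 6: note_off(87): free voice 0 | voices=[- 88 61 74]
Op 7: note_on(86): voice 0 is free -> assigned | voices=[86 88 61 74]
Op 8: note_off(74): free voice 3 | voices=[86 88 61 -]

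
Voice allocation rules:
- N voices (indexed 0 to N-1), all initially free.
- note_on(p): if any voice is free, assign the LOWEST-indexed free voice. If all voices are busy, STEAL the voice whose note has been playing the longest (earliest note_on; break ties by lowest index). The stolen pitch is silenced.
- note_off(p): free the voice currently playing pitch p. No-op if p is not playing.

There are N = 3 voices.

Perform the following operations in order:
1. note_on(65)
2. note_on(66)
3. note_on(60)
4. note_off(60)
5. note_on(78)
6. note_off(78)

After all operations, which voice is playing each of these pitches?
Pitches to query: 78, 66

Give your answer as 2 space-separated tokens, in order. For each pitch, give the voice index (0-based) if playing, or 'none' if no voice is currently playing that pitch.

Answer: none 1

Derivation:
Op 1: note_on(65): voice 0 is free -> assigned | voices=[65 - -]
Op 2: note_on(66): voice 1 is free -> assigned | voices=[65 66 -]
Op 3: note_on(60): voice 2 is free -> assigned | voices=[65 66 60]
Op 4: note_off(60): free voice 2 | voices=[65 66 -]
Op 5: note_on(78): voice 2 is free -> assigned | voices=[65 66 78]
Op 6: note_off(78): free voice 2 | voices=[65 66 -]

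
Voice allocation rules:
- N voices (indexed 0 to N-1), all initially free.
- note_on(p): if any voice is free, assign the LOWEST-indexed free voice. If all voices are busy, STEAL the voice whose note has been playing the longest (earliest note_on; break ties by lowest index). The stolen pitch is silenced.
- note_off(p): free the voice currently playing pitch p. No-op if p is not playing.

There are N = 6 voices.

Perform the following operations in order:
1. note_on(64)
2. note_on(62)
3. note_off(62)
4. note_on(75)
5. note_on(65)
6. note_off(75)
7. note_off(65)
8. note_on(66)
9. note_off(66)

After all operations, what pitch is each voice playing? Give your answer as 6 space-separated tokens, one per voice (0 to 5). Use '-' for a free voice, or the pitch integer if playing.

Op 1: note_on(64): voice 0 is free -> assigned | voices=[64 - - - - -]
Op 2: note_on(62): voice 1 is free -> assigned | voices=[64 62 - - - -]
Op 3: note_off(62): free voice 1 | voices=[64 - - - - -]
Op 4: note_on(75): voice 1 is free -> assigned | voices=[64 75 - - - -]
Op 5: note_on(65): voice 2 is free -> assigned | voices=[64 75 65 - - -]
Op 6: note_off(75): free voice 1 | voices=[64 - 65 - - -]
Op 7: note_off(65): free voice 2 | voices=[64 - - - - -]
Op 8: note_on(66): voice 1 is free -> assigned | voices=[64 66 - - - -]
Op 9: note_off(66): free voice 1 | voices=[64 - - - - -]

Answer: 64 - - - - -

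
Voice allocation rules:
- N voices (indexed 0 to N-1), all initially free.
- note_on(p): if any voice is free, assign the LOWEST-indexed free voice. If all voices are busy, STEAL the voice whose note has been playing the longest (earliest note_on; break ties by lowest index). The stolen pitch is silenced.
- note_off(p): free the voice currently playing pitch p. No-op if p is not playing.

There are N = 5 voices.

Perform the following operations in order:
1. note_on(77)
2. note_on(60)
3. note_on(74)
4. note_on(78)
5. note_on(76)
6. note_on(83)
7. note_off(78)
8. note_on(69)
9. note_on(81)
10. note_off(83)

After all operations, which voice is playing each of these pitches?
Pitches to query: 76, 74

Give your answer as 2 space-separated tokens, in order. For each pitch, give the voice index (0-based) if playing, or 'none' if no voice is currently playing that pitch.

Op 1: note_on(77): voice 0 is free -> assigned | voices=[77 - - - -]
Op 2: note_on(60): voice 1 is free -> assigned | voices=[77 60 - - -]
Op 3: note_on(74): voice 2 is free -> assigned | voices=[77 60 74 - -]
Op 4: note_on(78): voice 3 is free -> assigned | voices=[77 60 74 78 -]
Op 5: note_on(76): voice 4 is free -> assigned | voices=[77 60 74 78 76]
Op 6: note_on(83): all voices busy, STEAL voice 0 (pitch 77, oldest) -> assign | voices=[83 60 74 78 76]
Op 7: note_off(78): free voice 3 | voices=[83 60 74 - 76]
Op 8: note_on(69): voice 3 is free -> assigned | voices=[83 60 74 69 76]
Op 9: note_on(81): all voices busy, STEAL voice 1 (pitch 60, oldest) -> assign | voices=[83 81 74 69 76]
Op 10: note_off(83): free voice 0 | voices=[- 81 74 69 76]

Answer: 4 2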